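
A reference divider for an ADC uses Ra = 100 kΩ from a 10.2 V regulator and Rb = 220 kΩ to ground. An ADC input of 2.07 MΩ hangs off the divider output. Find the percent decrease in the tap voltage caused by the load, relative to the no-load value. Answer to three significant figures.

The divider's output (Thévenin) resistance is Ra‖Rb = 68.75 kΩ.
Fractional drop under load = R_th/(R_th + R_L) = 68.75 / (68.75 + 2070) = 0.03214.
So the output falls by 3.21 %.

3.21 %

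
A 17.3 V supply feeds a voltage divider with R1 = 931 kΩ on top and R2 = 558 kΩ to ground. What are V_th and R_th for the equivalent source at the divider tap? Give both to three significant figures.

V_th is the open-circuit tap voltage: 17.3 × 558/(931 + 558) = 6.48 V.
With the supply zeroed, R1 and R2 appear in parallel from the tap: R_th = R1‖R2 = (931 × 558)/1489 = 349 kΩ.

V_th = 6.48 V, R_th = 349 kΩ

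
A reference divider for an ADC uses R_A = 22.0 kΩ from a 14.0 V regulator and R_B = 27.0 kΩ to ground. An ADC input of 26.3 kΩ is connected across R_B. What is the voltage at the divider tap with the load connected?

V_out ≈ 5.28 V

The load sits in parallel with R_B: R_B‖R_L = (27.0 × 26.3) / (27.0 + 26.3) = 13.32 kΩ.
V_out = 14.0 × 13.32 / (22.0 + 13.32) = 14.0 × 13.32/35.32 = 5.28 V.
(Unloaded it would have been 7.71 V.)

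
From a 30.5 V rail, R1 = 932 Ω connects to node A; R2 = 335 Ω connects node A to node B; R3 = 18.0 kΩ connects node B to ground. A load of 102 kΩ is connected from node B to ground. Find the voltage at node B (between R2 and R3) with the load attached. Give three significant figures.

At node B, R3 is in parallel with the load: R3‖R_L = 15300 Ω.
Below node A the resistance is R2 + (R3‖R_L) = 15640 Ω, so V_A = 30.5 × 15640/16570 = 28.78 V.
Then V_B = V_A × (R3‖R_L)/(R2 + R3‖R_L) = 28.78 × 15300/15640 = 28.2 V.

V ≈ 28.2 V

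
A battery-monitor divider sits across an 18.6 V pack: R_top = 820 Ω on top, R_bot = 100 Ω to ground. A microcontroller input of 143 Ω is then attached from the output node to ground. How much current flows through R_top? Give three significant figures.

I ≈ 21.2 mA

R_bot‖R_L = 58.85 Ω, so the source sees R_top + R_bot‖R_L = 878.8 Ω.
I = 18.6 V / 878.8 Ω = 21.2 mA.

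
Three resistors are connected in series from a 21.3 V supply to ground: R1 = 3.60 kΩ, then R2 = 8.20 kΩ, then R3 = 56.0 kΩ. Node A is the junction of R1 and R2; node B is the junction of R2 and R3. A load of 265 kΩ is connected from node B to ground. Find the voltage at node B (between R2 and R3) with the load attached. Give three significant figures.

At node B, R3 is in parallel with the load: R3‖R_L = 46.23 kΩ.
Below node A the resistance is R2 + (R3‖R_L) = 54.43 kΩ, so V_A = 21.3 × 54.43/58.03 = 19.98 V.
Then V_B = V_A × (R3‖R_L)/(R2 + R3‖R_L) = 19.98 × 46.23/54.43 = 17.0 V.

V ≈ 17.0 V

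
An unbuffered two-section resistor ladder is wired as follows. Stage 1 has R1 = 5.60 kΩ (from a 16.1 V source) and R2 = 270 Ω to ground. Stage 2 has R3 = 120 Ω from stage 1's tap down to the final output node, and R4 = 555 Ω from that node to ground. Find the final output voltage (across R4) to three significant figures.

V_out ≈ 0.441 V

Stage 2 presents R3+R4 = 675.0 Ω as a load on stage 1's tap.
Stage 1's lower leg becomes R2‖(R3+R4) = 192.9 Ω, so V_mid = 16.1 × 192.9/5793 = 0.5360 V.
Stage 2 is itself unloaded: V_out = V_mid × R4/(R3+R4) = 0.5360 × 555/675.0 = 0.441 V.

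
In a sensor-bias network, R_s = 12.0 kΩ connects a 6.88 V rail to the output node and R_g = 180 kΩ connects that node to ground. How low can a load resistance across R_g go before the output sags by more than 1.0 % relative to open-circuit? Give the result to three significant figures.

R_L(min) ≈ 1.11 MΩ

Output resistance R_th = R_s‖R_g = (12.0 × 180)/192.0 = 11.25 kΩ.
The fractional drop is R_th/(R_th + R_L); requiring this ≤ 0.0100 gives R_L ≥ R_th(1/0.0100 − 1) = 11.25 × 99.00 = 1.11 MΩ.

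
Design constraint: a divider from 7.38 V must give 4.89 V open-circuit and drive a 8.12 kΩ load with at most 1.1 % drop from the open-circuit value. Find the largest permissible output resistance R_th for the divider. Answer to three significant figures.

Loading drop = R_th/(R_th + R_L) ≤ 0.0110, so R_th ≤ R_L · ε/(1−ε) = 8.12 kΩ × 0.0110/0.9890 = 90.3 Ω.
(Any R1, R2 with R2/(R1+R2) = 0.663 and R1‖R2 ≤ 90.3 Ω will meet the spec.)

R_th ≤ 90.3 Ω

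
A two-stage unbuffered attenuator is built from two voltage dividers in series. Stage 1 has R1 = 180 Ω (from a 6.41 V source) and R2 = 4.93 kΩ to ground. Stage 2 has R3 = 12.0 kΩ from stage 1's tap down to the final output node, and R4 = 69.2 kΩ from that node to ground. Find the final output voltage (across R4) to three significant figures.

V_out ≈ 5.26 V

Stage 2 presents R3+R4 = 81200 Ω as a load on stage 1's tap.
Stage 1's lower leg becomes R2‖(R3+R4) = 4648 Ω, so V_mid = 6.41 × 4648/4828 = 6.171 V.
Stage 2 is itself unloaded: V_out = V_mid × R4/(R3+R4) = 6.171 × 69200/81200 = 5.26 V.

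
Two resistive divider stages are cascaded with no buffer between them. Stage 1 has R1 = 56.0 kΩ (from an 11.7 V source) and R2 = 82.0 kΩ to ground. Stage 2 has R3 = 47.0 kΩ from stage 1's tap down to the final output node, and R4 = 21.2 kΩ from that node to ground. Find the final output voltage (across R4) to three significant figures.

Stage 2 presents R3+R4 = 68.20 kΩ as a load on stage 1's tap.
Stage 1's lower leg becomes R2‖(R3+R4) = 37.23 kΩ, so V_mid = 11.7 × 37.23/93.23 = 4.672 V.
Stage 2 is itself unloaded: V_out = V_mid × R4/(R3+R4) = 4.672 × 21.2/68.20 = 1.45 V.

V_out ≈ 1.45 V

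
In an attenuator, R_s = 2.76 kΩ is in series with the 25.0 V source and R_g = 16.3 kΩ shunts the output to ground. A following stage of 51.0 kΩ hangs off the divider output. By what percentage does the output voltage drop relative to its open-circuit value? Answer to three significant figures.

The divider's output (Thévenin) resistance is R_s‖R_g = 2.360 kΩ.
Fractional drop under load = R_th/(R_th + R_L) = 2.360 / (2.360 + 51.0) = 0.04423.
So the output falls by 4.42 %.

4.42 %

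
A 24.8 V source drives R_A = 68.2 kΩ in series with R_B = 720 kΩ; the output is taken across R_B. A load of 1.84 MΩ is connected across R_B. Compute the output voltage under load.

The load sits in parallel with R_B: R_B‖R_L = (720 × 1840) / (720 + 1840) = 517.5 kΩ.
V_out = 24.8 × 517.5 / (68.2 + 517.5) = 24.8 × 517.5/585.7 = 21.9 V.

V_out ≈ 21.9 V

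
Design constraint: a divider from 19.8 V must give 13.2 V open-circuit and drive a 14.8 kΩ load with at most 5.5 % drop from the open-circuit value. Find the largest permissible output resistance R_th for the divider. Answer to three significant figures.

R_th ≤ 861 Ω

Loading drop = R_th/(R_th + R_L) ≤ 0.0550, so R_th ≤ R_L · ε/(1−ε) = 14.8 kΩ × 0.0550/0.9450 = 861 Ω.
(Any R1, R2 with R2/(R1+R2) = 0.667 and R1‖R2 ≤ 861 Ω will meet the spec.)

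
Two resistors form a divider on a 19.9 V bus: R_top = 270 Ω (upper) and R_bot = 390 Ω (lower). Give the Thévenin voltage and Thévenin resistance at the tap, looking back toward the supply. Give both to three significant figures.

V_th = 11.8 V, R_th = 160 Ω

V_th is the open-circuit tap voltage: 19.9 × 390/(270 + 390) = 11.8 V.
With the supply zeroed, R_top and R_bot appear in parallel from the tap: R_th = R_top‖R_bot = (270 × 390)/660.0 = 160 Ω.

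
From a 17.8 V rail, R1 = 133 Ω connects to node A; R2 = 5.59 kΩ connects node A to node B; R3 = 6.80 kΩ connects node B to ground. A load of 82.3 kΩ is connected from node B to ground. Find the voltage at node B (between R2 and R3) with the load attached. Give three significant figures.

At node B, R3 is in parallel with the load: R3‖R_L = 6281 Ω.
Below node A the resistance is R2 + (R3‖R_L) = 11870 Ω, so V_A = 17.8 × 11870/12000 = 17.60 V.
Then V_B = V_A × (R3‖R_L)/(R2 + R3‖R_L) = 17.60 × 6281/11870 = 9.31 V.

V ≈ 9.31 V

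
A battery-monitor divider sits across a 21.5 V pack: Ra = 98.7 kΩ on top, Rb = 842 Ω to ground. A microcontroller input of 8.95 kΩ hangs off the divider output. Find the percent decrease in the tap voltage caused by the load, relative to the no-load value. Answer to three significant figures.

Unloaded V = 21.5 × 842/99540 = 0.18186 V.
Loaded: Rb‖R_L = 769.6 Ω, giving V = 21.5 × 769.6/99470 = 0.16635 V.
Drop = (0.18186 − 0.16635) / 0.18186 = 8.53 %.

8.53 %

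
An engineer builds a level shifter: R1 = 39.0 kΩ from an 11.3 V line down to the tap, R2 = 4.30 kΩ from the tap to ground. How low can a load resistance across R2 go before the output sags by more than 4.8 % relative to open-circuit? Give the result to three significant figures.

Output resistance R_th = R1‖R2 = (39.0 × 4.30)/43.30 = 3.873 kΩ.
The fractional drop is R_th/(R_th + R_L); requiring this ≤ 0.0480 gives R_L ≥ R_th(1/0.0480 − 1) = 3.873 × 19.83 = 76.8 kΩ.

R_L(min) ≈ 76.8 kΩ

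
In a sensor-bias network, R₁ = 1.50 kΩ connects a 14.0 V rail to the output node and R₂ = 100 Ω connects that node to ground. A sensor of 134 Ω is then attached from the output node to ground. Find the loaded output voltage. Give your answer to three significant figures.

V_out ≈ 0.515 V

The load sits in parallel with R₂: R₂‖R_L = (100 × 134) / (100 + 134) = 57.26 Ω.
V_out = 14.0 × 57.26 / (1500 + 57.26) = 14.0 × 57.26/1557 = 0.515 V.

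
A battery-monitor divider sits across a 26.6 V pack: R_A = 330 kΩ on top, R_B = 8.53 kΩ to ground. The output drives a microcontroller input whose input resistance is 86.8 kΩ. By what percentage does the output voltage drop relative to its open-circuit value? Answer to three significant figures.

8.74 %

The divider's output (Thévenin) resistance is R_A‖R_B = 8.315 kΩ.
Fractional drop under load = R_th/(R_th + R_L) = 8.315 / (8.315 + 86.8) = 0.08742.
So the output falls by 8.74 %.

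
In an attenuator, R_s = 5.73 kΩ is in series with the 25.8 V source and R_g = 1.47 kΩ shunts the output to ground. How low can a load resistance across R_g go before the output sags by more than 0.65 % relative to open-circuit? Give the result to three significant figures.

Output resistance R_th = R_s‖R_g = (5.73 × 1.47)/7.200 = 1.170 kΩ.
The fractional drop is R_th/(R_th + R_L); requiring this ≤ 0.00650 gives R_L ≥ R_th(1/0.00650 − 1) = 1.170 × 152.8 = 179 kΩ.

R_L(min) ≈ 179 kΩ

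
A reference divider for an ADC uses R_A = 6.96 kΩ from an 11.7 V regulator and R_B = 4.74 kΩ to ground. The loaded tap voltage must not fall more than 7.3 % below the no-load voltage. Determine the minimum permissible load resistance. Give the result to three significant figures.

R_L(min) ≈ 35.8 kΩ

Output resistance R_th = R_A‖R_B = (6.96 × 4.74)/11.70 = 2.820 kΩ.
The fractional drop is R_th/(R_th + R_L); requiring this ≤ 0.0730 gives R_L ≥ R_th(1/0.0730 − 1) = 2.820 × 12.70 = 35.8 kΩ.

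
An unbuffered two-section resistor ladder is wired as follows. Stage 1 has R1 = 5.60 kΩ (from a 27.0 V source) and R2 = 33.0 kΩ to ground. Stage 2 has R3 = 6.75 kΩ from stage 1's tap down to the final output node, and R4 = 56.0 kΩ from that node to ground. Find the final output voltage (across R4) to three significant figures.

Stage 2 presents R3+R4 = 62.75 kΩ as a load on stage 1's tap.
Stage 1's lower leg becomes R2‖(R3+R4) = 21.63 kΩ, so V_mid = 27.0 × 21.63/27.23 = 21.45 V.
Stage 2 is itself unloaded: V_out = V_mid × R4/(R3+R4) = 21.45 × 56.0/62.75 = 19.1 V.

V_out ≈ 19.1 V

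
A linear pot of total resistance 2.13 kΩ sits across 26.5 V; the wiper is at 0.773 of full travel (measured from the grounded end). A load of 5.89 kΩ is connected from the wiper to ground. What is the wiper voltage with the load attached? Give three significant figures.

The wiper splits the pot into (1−α)R = 483.5 Ω above and αR = 1646 Ω below.
Lower section ‖ load = 1287 Ω.
V_wiper = 26.5 × 1287/(483.5 + 1287) = 19.3 V.

V ≈ 19.3 V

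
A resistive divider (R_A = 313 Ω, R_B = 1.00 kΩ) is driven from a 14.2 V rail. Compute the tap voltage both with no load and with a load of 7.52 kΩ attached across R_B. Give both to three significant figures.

Unloaded: 10.8 V; loaded: 10.5 V

Open-circuit: V = 14.2 × 1000/(313 + 1000) = 10.8 V.
With the load, R_B becomes R_B‖R_L = 882.6 Ω, so V = 14.2 × 882.6/1196 = 10.5 V.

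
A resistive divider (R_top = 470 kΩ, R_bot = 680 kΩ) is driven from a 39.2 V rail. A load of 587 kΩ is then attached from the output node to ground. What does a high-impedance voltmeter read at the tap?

V_out ≈ 15.7 V

The load sits in parallel with R_bot: R_bot‖R_L = (680 × 587) / (680 + 587) = 315.0 kΩ.
V_out = 39.2 × 315.0 / (470 + 315.0) = 39.2 × 315.0/785.0 = 15.7 V.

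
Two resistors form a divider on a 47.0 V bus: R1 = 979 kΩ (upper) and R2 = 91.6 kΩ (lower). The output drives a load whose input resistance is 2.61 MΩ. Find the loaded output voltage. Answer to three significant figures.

V_out ≈ 3.90 V

The load sits in parallel with R2: R2‖R_L = (91.6 × 2610) / (91.6 + 2610) = 88.49 kΩ.
V_out = 47.0 × 88.49 / (979 + 88.49) = 47.0 × 88.49/1067 = 3.90 V.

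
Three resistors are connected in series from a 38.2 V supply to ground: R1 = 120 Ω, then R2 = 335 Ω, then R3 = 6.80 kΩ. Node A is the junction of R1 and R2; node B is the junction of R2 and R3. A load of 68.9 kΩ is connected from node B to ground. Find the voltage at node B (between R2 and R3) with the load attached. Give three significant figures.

At node B, R3 is in parallel with the load: R3‖R_L = 6189 Ω.
Below node A the resistance is R2 + (R3‖R_L) = 6524 Ω, so V_A = 38.2 × 6524/6644 = 37.51 V.
Then V_B = V_A × (R3‖R_L)/(R2 + R3‖R_L) = 37.51 × 6189/6524 = 35.6 V.

V ≈ 35.6 V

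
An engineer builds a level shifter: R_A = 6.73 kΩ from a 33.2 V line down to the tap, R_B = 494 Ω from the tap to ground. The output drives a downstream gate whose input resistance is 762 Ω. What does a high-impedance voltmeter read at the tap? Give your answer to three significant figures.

V_out ≈ 1.42 V

The load sits in parallel with R_B: R_B‖R_L = (494 × 762) / (494 + 762) = 299.7 Ω.
V_out = 33.2 × 299.7 / (6730 + 299.7) = 33.2 × 299.7/7030 = 1.42 V.
(Unloaded it would have been 2.27 V.)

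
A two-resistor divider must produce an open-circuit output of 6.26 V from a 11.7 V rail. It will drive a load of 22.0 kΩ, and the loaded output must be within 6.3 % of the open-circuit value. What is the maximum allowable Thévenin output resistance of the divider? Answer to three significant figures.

Loading drop = R_th/(R_th + R_L) ≤ 0.0630, so R_th ≤ R_L · ε/(1−ε) = 22.0 kΩ × 0.0630/0.9370 = 1.48 kΩ.
(Any R1, R2 with R2/(R1+R2) = 0.535 and R1‖R2 ≤ 1.48 kΩ will meet the spec.)

R_th ≤ 1.48 kΩ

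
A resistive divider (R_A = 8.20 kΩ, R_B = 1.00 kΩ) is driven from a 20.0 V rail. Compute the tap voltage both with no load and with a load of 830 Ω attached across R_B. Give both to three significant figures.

Unloaded: 2.17 V; loaded: 1.05 V

Open-circuit: V = 20.0 × 1000/(8200 + 1000) = 2.17 V.
With the load, R_B becomes R_B‖R_L = 453.6 Ω, so V = 20.0 × 453.6/8654 = 1.05 V.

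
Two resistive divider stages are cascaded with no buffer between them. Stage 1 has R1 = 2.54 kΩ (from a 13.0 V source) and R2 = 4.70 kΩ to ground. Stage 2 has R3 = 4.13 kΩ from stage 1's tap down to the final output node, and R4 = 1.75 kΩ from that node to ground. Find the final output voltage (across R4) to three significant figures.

V_out ≈ 1.96 V

Stage 2 presents R3+R4 = 5.880 kΩ as a load on stage 1's tap.
Stage 1's lower leg becomes R2‖(R3+R4) = 2.612 kΩ, so V_mid = 13.0 × 2.612/5.152 = 6.591 V.
Stage 2 is itself unloaded: V_out = V_mid × R4/(R3+R4) = 6.591 × 1.75/5.880 = 1.96 V.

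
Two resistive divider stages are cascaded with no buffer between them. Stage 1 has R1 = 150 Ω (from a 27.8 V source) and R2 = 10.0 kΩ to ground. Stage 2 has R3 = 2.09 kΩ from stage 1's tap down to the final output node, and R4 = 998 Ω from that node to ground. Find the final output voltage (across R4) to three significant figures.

V_out ≈ 8.45 V

Stage 2 presents R3+R4 = 3088 Ω as a load on stage 1's tap.
Stage 1's lower leg becomes R2‖(R3+R4) = 2359 Ω, so V_mid = 27.8 × 2359/2509 = 26.14 V.
Stage 2 is itself unloaded: V_out = V_mid × R4/(R3+R4) = 26.14 × 998/3088 = 8.45 V.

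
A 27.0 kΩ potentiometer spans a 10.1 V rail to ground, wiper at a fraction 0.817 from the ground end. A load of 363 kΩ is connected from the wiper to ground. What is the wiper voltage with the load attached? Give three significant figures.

V ≈ 8.16 V

The wiper splits the pot into (1−α)R = 4.941 kΩ above and αR = 22.06 kΩ below.
Lower section ‖ load = 20.80 kΩ.
V_wiper = 10.1 × 20.80/(4.941 + 20.80) = 8.16 V.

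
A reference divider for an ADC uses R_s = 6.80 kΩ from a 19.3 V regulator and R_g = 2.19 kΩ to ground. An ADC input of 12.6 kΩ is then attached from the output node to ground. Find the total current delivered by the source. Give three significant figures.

R_g‖R_L = 1.866 kΩ, so the source sees R_s + R_g‖R_L = 8.666 kΩ.
I = 19.3 V / 8.666 kΩ = 2.23 mA.

I ≈ 2.23 mA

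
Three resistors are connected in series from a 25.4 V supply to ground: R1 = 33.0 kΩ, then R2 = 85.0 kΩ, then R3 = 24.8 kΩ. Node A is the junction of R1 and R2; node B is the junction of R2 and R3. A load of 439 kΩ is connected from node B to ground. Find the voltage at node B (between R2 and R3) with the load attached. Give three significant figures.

V ≈ 4.21 V

At node B, R3 is in parallel with the load: R3‖R_L = 23.47 kΩ.
Below node A the resistance is R2 + (R3‖R_L) = 108.5 kΩ, so V_A = 25.4 × 108.5/141.5 = 19.48 V.
Then V_B = V_A × (R3‖R_L)/(R2 + R3‖R_L) = 19.48 × 23.47/108.5 = 4.21 V.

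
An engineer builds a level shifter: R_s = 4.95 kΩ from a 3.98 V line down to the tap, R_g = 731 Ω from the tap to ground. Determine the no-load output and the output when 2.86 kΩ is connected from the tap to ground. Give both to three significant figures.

Unloaded: 0.512 V; loaded: 0.419 V

Open-circuit: V = 3.98 × 731/(4950 + 731) = 0.512 V.
With the load, R_g becomes R_g‖R_L = 582.2 Ω, so V = 3.98 × 582.2/5532 = 0.419 V.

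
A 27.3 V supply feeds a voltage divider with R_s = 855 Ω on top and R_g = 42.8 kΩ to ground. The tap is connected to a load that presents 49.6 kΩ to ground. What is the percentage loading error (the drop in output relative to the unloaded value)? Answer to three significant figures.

1.66 %

The divider's output (Thévenin) resistance is R_s‖R_g = 838.3 Ω.
Fractional drop under load = R_th/(R_th + R_L) = 838.3 / (838.3 + 49600) = 0.01662.
So the output falls by 1.66 %.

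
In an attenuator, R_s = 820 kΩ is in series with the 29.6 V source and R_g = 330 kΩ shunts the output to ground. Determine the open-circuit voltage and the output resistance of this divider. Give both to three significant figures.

V_th is the open-circuit tap voltage: 29.6 × 330/(820 + 330) = 8.49 V.
With the supply zeroed, R_s and R_g appear in parallel from the tap: R_th = R_s‖R_g = (820 × 330)/1150 = 235 kΩ.

V_th = 8.49 V, R_th = 235 kΩ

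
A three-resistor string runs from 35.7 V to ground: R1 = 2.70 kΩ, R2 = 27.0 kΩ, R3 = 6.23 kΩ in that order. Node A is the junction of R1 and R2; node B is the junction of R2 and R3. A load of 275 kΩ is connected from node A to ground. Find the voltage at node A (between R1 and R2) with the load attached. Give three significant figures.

Below node A the series string R2+R3 = 33.23 kΩ sits in parallel with the 275 kΩ load: 29.65 kΩ.
V_A = 35.7 × 29.65/(2.70 + 29.65) = 32.7 V.

V ≈ 32.7 V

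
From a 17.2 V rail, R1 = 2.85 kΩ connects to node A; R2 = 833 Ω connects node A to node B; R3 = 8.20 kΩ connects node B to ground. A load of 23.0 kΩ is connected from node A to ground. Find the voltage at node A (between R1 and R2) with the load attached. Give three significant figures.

Below node A the series string R2+R3 = 9033 Ω sits in parallel with the 23000 Ω load: 6486 Ω.
V_A = 17.2 × 6486/(2850 + 6486) = 11.9 V.

V ≈ 11.9 V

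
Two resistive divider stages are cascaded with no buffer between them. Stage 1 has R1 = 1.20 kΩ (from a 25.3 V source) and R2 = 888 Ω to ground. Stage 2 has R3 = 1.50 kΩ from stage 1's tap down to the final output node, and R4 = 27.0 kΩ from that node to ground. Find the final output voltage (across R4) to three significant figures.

V_out ≈ 10.0 V

Stage 2 presents R3+R4 = 28500 Ω as a load on stage 1's tap.
Stage 1's lower leg becomes R2‖(R3+R4) = 861.2 Ω, so V_mid = 25.3 × 861.2/2061 = 10.57 V.
Stage 2 is itself unloaded: V_out = V_mid × R4/(R3+R4) = 10.57 × 27000/28500 = 10.0 V.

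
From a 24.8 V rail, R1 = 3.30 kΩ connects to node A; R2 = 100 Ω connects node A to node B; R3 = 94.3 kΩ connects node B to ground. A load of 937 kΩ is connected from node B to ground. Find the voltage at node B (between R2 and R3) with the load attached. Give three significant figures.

At node B, R3 is in parallel with the load: R3‖R_L = 85680 Ω.
Below node A the resistance is R2 + (R3‖R_L) = 85780 Ω, so V_A = 24.8 × 85780/89080 = 23.88 V.
Then V_B = V_A × (R3‖R_L)/(R2 + R3‖R_L) = 23.88 × 85680/85780 = 23.9 V.

V ≈ 23.9 V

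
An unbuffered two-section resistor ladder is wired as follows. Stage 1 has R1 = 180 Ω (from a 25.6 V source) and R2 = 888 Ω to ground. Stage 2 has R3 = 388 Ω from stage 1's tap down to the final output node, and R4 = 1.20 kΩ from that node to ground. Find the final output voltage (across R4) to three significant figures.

Stage 2 presents R3+R4 = 1588 Ω as a load on stage 1's tap.
Stage 1's lower leg becomes R2‖(R3+R4) = 569.5 Ω, so V_mid = 25.6 × 569.5/749.5 = 19.45 V.
Stage 2 is itself unloaded: V_out = V_mid × R4/(R3+R4) = 19.45 × 1200/1588 = 14.7 V.

V_out ≈ 14.7 V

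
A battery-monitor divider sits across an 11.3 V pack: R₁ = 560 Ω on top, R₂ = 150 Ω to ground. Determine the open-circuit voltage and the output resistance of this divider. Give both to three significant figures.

V_th = 2.39 V, R_th = 118 Ω

V_th is the open-circuit tap voltage: 11.3 × 150/(560 + 150) = 2.39 V.
With the supply zeroed, R₁ and R₂ appear in parallel from the tap: R_th = R₁‖R₂ = (560 × 150)/710.0 = 118 Ω.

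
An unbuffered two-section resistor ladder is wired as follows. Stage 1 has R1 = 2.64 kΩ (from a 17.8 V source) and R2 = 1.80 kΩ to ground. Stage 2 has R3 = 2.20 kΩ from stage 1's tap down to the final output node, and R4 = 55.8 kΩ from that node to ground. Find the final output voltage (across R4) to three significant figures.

Stage 2 presents R3+R4 = 58.00 kΩ as a load on stage 1's tap.
Stage 1's lower leg becomes R2‖(R3+R4) = 1.746 kΩ, so V_mid = 17.8 × 1.746/4.386 = 7.085 V.
Stage 2 is itself unloaded: V_out = V_mid × R4/(R3+R4) = 7.085 × 55.8/58.00 = 6.82 V.

V_out ≈ 6.82 V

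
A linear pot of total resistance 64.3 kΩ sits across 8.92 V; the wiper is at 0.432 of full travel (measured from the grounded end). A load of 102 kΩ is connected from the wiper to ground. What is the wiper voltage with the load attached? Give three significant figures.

The wiper splits the pot into (1−α)R = 36.52 kΩ above and αR = 27.78 kΩ below.
Lower section ‖ load = 21.83 kΩ.
V_wiper = 8.92 × 21.83/(36.52 + 21.83) = 3.34 V.

V ≈ 3.34 V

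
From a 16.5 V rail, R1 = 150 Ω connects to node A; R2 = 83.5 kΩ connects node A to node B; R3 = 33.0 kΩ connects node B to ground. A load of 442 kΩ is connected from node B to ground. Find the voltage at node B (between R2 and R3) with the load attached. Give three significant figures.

At node B, R3 is in parallel with the load: R3‖R_L = 30710 Ω.
Below node A the resistance is R2 + (R3‖R_L) = 114200 Ω, so V_A = 16.5 × 114200/114400 = 16.48 V.
Then V_B = V_A × (R3‖R_L)/(R2 + R3‖R_L) = 16.48 × 30710/114200 = 4.43 V.

V ≈ 4.43 V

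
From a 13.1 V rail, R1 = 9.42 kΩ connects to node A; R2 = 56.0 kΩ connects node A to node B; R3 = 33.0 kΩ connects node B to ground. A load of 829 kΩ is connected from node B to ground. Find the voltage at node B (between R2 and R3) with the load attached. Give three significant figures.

At node B, R3 is in parallel with the load: R3‖R_L = 31.74 kΩ.
Below node A the resistance is R2 + (R3‖R_L) = 87.74 kΩ, so V_A = 13.1 × 87.74/97.16 = 11.83 V.
Then V_B = V_A × (R3‖R_L)/(R2 + R3‖R_L) = 11.83 × 31.74/87.74 = 4.28 V.

V ≈ 4.28 V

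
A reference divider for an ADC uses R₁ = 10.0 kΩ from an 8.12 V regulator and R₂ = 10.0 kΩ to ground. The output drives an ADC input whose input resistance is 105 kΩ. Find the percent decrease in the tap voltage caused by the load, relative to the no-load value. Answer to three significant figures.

4.55 %

The divider's output (Thévenin) resistance is R₁‖R₂ = 5.000 kΩ.
Fractional drop under load = R_th/(R_th + R_L) = 5.000 / (5.000 + 105) = 0.04545.
So the output falls by 4.55 %.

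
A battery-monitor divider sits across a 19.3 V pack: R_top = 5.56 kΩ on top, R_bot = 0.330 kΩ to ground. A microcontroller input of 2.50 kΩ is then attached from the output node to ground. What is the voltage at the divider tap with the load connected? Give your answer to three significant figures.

The load sits in parallel with R_bot: R_bot‖R_L = (330 × 2500) / (330 + 2500) = 291.5 Ω.
V_out = 19.3 × 291.5 / (5560 + 291.5) = 19.3 × 291.5/5852 = 0.962 V.
(Unloaded it would have been 1.08 V.)

V_out ≈ 0.962 V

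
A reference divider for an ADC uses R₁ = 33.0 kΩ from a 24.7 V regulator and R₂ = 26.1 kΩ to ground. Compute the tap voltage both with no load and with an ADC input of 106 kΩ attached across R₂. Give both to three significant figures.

Unloaded: 10.9 V; loaded: 9.59 V

Open-circuit: V = 24.7 × 26.1/(33.0 + 26.1) = 10.9 V.
With the load, R₂ becomes R₂‖R_L = 20.94 kΩ, so V = 24.7 × 20.94/53.94 = 9.59 V.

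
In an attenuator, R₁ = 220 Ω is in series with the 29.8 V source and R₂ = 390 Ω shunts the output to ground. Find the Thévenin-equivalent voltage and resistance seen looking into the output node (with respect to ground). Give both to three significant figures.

V_th is the open-circuit tap voltage: 29.8 × 390/(220 + 390) = 19.1 V.
With the supply zeroed, R₁ and R₂ appear in parallel from the tap: R_th = R₁‖R₂ = (220 × 390)/610.0 = 141 Ω.

V_th = 19.1 V, R_th = 141 Ω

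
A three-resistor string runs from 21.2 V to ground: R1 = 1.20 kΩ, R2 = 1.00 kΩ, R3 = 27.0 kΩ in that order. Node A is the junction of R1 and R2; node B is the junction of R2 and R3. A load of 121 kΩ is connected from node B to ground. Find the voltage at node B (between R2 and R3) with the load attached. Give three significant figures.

V ≈ 19.3 V

At node B, R3 is in parallel with the load: R3‖R_L = 22.07 kΩ.
Below node A the resistance is R2 + (R3‖R_L) = 23.07 kΩ, so V_A = 21.2 × 23.07/24.27 = 20.15 V.
Then V_B = V_A × (R3‖R_L)/(R2 + R3‖R_L) = 20.15 × 22.07/23.07 = 19.3 V.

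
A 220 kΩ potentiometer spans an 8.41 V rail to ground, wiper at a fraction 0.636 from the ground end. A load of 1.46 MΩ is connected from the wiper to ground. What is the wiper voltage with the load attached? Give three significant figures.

The wiper splits the pot into (1−α)R = 80.08 kΩ above and αR = 139.9 kΩ below.
Lower section ‖ load = 127.7 kΩ.
V_wiper = 8.41 × 127.7/(80.08 + 127.7) = 5.17 V.

V ≈ 5.17 V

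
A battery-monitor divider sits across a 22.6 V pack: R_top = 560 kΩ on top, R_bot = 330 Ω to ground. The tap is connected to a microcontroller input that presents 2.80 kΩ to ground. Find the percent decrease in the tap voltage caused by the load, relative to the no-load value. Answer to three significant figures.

10.5 %

The divider's output (Thévenin) resistance is R_top‖R_bot = 329.8 Ω.
Fractional drop under load = R_th/(R_th + R_L) = 329.8 / (329.8 + 2800) = 0.1054.
So the output falls by 10.5 %.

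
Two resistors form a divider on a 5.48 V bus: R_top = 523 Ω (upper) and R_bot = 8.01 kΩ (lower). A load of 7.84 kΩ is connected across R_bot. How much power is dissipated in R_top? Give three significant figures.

Total resistance from the source is R_top + (R_bot‖R_L) = 4485 Ω, so I = 5.48/4485 Ω = 1.222 mA.
P = I²·R_top = (1.222 mA)² × 523 Ω = 0.781 mW.

P ≈ 0.781 mW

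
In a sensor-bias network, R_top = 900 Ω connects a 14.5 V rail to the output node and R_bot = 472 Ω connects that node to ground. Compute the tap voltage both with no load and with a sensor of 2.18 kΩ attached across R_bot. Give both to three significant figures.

Unloaded: 4.99 V; loaded: 4.37 V

Open-circuit: V = 14.5 × 472/(900 + 472) = 4.99 V.
With the load, R_bot becomes R_bot‖R_L = 388.0 Ω, so V = 14.5 × 388.0/1288 = 4.37 V.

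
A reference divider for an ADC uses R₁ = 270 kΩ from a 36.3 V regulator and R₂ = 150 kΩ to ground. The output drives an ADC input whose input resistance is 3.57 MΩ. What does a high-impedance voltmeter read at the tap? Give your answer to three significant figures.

V_out ≈ 12.6 V

The load sits in parallel with R₂: R₂‖R_L = (150 × 3570) / (150 + 3570) = 144.0 kΩ.
V_out = 36.3 × 144.0 / (270 + 144.0) = 36.3 × 144.0/414.0 = 12.6 V.
(Unloaded it would have been 13.0 V.)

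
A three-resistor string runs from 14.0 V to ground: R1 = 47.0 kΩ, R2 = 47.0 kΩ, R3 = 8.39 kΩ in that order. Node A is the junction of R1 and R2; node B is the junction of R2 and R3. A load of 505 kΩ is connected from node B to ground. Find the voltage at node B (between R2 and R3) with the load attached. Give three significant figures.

V ≈ 1.13 V

At node B, R3 is in parallel with the load: R3‖R_L = 8.253 kΩ.
Below node A the resistance is R2 + (R3‖R_L) = 55.25 kΩ, so V_A = 14.0 × 55.25/102.3 = 7.565 V.
Then V_B = V_A × (R3‖R_L)/(R2 + R3‖R_L) = 7.565 × 8.253/55.25 = 1.13 V.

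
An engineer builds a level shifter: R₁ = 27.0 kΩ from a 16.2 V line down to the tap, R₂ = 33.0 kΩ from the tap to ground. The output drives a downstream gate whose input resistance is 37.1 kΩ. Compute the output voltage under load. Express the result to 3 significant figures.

The load sits in parallel with R₂: R₂‖R_L = (33.0 × 37.1) / (33.0 + 37.1) = 17.47 kΩ.
V_out = 16.2 × 17.47 / (27.0 + 17.47) = 16.2 × 17.47/44.47 = 6.36 V.

V_out ≈ 6.36 V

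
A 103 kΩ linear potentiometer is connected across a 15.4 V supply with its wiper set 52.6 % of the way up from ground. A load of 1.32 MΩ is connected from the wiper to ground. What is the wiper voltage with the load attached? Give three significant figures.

The wiper splits the pot into (1−α)R = 48.82 kΩ above and αR = 54.18 kΩ below.
Lower section ‖ load = 52.04 kΩ.
V_wiper = 15.4 × 52.04/(48.82 + 52.04) = 7.95 V.

V ≈ 7.95 V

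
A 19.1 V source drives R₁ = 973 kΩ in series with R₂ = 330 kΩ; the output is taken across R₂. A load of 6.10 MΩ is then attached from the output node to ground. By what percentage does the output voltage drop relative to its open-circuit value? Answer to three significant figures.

3.88 %

The divider's output (Thévenin) resistance is R₁‖R₂ = 246.4 kΩ.
Fractional drop under load = R_th/(R_th + R_L) = 246.4 / (246.4 + 6100) = 0.03883.
So the output falls by 3.88 %.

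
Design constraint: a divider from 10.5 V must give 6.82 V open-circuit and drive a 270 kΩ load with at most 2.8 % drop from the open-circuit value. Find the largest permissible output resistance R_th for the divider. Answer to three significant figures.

R_th ≤ 7.78 kΩ

Loading drop = R_th/(R_th + R_L) ≤ 0.0280, so R_th ≤ R_L · ε/(1−ε) = 270 kΩ × 0.0280/0.9720 = 7.78 kΩ.
(Any R1, R2 with R2/(R1+R2) = 0.650 and R1‖R2 ≤ 7.78 kΩ will meet the spec.)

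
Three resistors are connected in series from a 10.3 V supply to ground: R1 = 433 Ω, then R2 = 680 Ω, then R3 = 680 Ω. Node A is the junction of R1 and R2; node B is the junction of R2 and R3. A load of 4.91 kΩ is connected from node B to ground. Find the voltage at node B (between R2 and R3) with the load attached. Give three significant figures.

At node B, R3 is in parallel with the load: R3‖R_L = 597.3 Ω.
Below node A the resistance is R2 + (R3‖R_L) = 1277 Ω, so V_A = 10.3 × 1277/1710 = 7.692 V.
Then V_B = V_A × (R3‖R_L)/(R2 + R3‖R_L) = 7.692 × 597.3/1277 = 3.60 V.

V ≈ 3.60 V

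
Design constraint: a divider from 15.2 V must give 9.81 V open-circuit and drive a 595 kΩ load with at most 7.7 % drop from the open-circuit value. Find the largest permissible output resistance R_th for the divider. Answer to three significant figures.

Loading drop = R_th/(R_th + R_L) ≤ 0.0770, so R_th ≤ R_L · ε/(1−ε) = 595 kΩ × 0.0770/0.9230 = 49.6 kΩ.

R_th ≤ 49.6 kΩ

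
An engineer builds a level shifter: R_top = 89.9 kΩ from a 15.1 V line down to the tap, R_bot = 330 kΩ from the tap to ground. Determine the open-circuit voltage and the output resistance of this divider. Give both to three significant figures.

V_th is the open-circuit tap voltage: 15.1 × 330/(89.9 + 330) = 11.9 V.
With the supply zeroed, R_top and R_bot appear in parallel from the tap: R_th = R_top‖R_bot = (89.9 × 330)/419.9 = 70.7 kΩ.

V_th = 11.9 V, R_th = 70.7 kΩ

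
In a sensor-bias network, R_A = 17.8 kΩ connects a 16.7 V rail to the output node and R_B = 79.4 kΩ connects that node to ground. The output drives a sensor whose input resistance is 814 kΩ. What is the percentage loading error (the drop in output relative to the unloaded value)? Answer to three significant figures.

1.75 %

The divider's output (Thévenin) resistance is R_A‖R_B = 14.54 kΩ.
Fractional drop under load = R_th/(R_th + R_L) = 14.54 / (14.54 + 814) = 0.01755.
So the output falls by 1.75 %.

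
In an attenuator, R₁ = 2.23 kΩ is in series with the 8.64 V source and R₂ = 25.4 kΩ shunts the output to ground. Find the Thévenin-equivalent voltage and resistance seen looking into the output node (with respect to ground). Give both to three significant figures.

V_th is the open-circuit tap voltage: 8.64 × 25.4/(2.23 + 25.4) = 7.94 V.
With the supply zeroed, R₁ and R₂ appear in parallel from the tap: R_th = R₁‖R₂ = (2.23 × 25.4)/27.63 = 2.05 kΩ.

V_th = 7.94 V, R_th = 2.05 kΩ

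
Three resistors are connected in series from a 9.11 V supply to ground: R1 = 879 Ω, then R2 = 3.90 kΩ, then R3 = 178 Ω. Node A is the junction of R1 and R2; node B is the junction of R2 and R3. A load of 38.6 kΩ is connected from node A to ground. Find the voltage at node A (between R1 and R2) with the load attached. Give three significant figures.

Below node A the series string R2+R3 = 4078 Ω sits in parallel with the 38600 Ω load: 3688 Ω.
V_A = 9.11 × 3688/(879 + 3688) = 7.36 V.

V ≈ 7.36 V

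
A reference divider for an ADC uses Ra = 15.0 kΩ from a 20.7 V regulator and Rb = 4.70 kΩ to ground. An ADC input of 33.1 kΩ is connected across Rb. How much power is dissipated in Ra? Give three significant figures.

P ≈ 17.6 mW

Total resistance from the source is Ra + (Rb‖R_L) = 19.12 kΩ, so I = 20.7/19.12 kΩ = 1.083 mA.
P = I²·Ra = (1.083 mA)² × 15.0 kΩ = 17.6 mW.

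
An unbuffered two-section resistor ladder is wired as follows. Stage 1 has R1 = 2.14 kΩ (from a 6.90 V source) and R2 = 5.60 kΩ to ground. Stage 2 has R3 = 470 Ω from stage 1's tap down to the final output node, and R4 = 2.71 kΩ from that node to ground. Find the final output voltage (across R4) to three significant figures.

Stage 2 presents R3+R4 = 3180 Ω as a load on stage 1's tap.
Stage 1's lower leg becomes R2‖(R3+R4) = 2028 Ω, so V_mid = 6.90 × 2028/4168 = 3.358 V.
Stage 2 is itself unloaded: V_out = V_mid × R4/(R3+R4) = 3.358 × 2710/3180 = 2.86 V.

V_out ≈ 2.86 V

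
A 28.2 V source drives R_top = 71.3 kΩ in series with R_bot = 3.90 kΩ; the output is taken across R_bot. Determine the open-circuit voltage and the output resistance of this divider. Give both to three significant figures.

V_th = 1.46 V, R_th = 3.70 kΩ

V_th is the open-circuit tap voltage: 28.2 × 3.90/(71.3 + 3.90) = 1.46 V.
With the supply zeroed, R_top and R_bot appear in parallel from the tap: R_th = R_top‖R_bot = (71.3 × 3.90)/75.20 = 3.70 kΩ.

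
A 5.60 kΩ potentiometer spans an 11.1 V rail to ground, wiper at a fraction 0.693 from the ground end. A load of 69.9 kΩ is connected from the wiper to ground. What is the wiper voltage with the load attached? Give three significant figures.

V ≈ 7.56 V

The wiper splits the pot into (1−α)R = 1.719 kΩ above and αR = 3.881 kΩ below.
Lower section ‖ load = 3.677 kΩ.
V_wiper = 11.1 × 3.677/(1.719 + 3.677) = 7.56 V.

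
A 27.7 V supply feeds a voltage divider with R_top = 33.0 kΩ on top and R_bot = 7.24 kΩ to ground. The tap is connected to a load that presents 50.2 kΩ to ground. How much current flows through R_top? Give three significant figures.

R_bot‖R_L = 6.327 kΩ, so the source sees R_top + R_bot‖R_L = 39.33 kΩ.
I = 27.7 V / 39.33 kΩ = 0.704 mA.

I ≈ 0.704 mA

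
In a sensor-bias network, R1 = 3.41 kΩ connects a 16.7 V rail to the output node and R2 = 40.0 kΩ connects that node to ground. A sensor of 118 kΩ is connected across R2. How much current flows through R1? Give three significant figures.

I ≈ 0.502 mA

R2‖R_L = 29.87 kΩ, so the source sees R1 + R2‖R_L = 33.28 kΩ.
I = 16.7 V / 33.28 kΩ = 0.502 mA.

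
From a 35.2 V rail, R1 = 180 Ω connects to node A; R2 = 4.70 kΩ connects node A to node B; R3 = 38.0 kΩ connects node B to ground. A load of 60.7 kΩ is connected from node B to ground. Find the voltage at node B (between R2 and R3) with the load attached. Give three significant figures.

V ≈ 29.1 V

At node B, R3 is in parallel with the load: R3‖R_L = 23370 Ω.
Below node A the resistance is R2 + (R3‖R_L) = 28070 Ω, so V_A = 35.2 × 28070/28250 = 34.98 V.
Then V_B = V_A × (R3‖R_L)/(R2 + R3‖R_L) = 34.98 × 23370/28070 = 29.1 V.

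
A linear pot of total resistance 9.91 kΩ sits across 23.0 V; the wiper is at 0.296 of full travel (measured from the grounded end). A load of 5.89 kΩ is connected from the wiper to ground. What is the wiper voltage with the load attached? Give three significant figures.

The wiper splits the pot into (1−α)R = 6.977 kΩ above and αR = 2.933 kΩ below.
Lower section ‖ load = 1.958 kΩ.
V_wiper = 23.0 × 1.958/(6.977 + 1.958) = 5.04 V.

V ≈ 5.04 V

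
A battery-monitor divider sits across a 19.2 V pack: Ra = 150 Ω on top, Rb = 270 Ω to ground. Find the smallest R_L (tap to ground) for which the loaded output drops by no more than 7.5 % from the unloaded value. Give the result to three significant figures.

Output resistance R_th = Ra‖Rb = (150 × 270)/420.0 = 96.43 Ω.
The fractional drop is R_th/(R_th + R_L); requiring this ≤ 0.0750 gives R_L ≥ R_th(1/0.0750 − 1) = 96.43 × 12.33 = 1.19 kΩ.

R_L(min) ≈ 1.19 kΩ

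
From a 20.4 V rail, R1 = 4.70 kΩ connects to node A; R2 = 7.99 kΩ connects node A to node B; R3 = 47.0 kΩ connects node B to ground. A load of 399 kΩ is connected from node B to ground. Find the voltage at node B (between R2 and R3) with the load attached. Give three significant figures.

At node B, R3 is in parallel with the load: R3‖R_L = 42.05 kΩ.
Below node A the resistance is R2 + (R3‖R_L) = 50.04 kΩ, so V_A = 20.4 × 50.04/54.74 = 18.65 V.
Then V_B = V_A × (R3‖R_L)/(R2 + R3‖R_L) = 18.65 × 42.05/50.04 = 15.7 V.

V ≈ 15.7 V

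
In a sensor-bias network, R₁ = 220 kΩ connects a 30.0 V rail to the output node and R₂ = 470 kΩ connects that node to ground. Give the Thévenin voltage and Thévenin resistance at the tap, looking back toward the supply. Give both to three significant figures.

V_th = 20.4 V, R_th = 150 kΩ

V_th is the open-circuit tap voltage: 30.0 × 470/(220 + 470) = 20.4 V.
With the supply zeroed, R₁ and R₂ appear in parallel from the tap: R_th = R₁‖R₂ = (220 × 470)/690.0 = 150 kΩ.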